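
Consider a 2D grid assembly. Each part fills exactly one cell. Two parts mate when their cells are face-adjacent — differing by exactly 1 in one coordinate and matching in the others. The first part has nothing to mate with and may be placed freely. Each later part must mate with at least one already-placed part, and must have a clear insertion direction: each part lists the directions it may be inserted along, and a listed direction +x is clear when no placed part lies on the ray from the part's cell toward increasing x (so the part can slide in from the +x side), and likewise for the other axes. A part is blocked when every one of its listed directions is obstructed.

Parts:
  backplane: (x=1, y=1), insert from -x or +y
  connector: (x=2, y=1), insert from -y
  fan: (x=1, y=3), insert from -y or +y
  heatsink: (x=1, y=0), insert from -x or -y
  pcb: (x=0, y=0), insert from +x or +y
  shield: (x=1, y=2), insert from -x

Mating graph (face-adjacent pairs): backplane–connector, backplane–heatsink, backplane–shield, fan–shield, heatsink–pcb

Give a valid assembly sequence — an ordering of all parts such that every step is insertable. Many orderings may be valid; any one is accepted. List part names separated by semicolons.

1. heatsink@(1, 0) [-x clear] — {heatsink}
2. backplane@(1, 1) [-x clear] — {backplane, heatsink}
3. pcb@(0, 0) [+y clear] — {backplane, heatsink, pcb}
4. connector@(2, 1) [-y clear] — {backplane, connector, heatsink, pcb}
5. shield@(1, 2) [-x clear] — {backplane, connector, heatsink, pcb, shield}
6. fan@(1, 3) [+y clear] — {backplane, connector, fan, heatsink, pcb, shield}

heatsink; backplane; pcb; connector; shield; fan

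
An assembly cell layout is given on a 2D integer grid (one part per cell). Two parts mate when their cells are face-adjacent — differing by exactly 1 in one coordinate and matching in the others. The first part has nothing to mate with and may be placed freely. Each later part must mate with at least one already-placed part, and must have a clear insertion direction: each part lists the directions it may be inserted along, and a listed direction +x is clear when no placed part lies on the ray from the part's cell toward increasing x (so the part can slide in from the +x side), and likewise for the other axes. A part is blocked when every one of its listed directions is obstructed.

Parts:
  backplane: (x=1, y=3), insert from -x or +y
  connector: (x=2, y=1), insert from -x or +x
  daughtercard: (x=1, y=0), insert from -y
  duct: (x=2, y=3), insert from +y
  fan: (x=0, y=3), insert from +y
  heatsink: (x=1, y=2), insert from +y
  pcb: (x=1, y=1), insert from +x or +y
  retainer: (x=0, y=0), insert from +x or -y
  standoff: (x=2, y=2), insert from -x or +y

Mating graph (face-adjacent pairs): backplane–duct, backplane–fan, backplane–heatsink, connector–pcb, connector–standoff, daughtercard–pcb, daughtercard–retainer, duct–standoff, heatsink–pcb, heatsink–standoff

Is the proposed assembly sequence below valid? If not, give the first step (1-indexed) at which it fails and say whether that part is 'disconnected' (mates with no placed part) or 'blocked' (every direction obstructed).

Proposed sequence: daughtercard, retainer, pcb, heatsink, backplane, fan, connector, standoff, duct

1. daughtercard@(1, 0) [-y clear] — {daughtercard}
2. retainer@(0, 0) [-y clear] — {daughtercard, retainer}
3. pcb@(1, 1) [+x clear] — {daughtercard, pcb, retainer}
4. heatsink@(1, 2) [+y clear] — {daughtercard, heatsink, pcb, retainer}
5. backplane@(1, 3) [-x clear] — {backplane, daughtercard, heatsink, pcb, retainer}
6. fan@(0, 3) [+y clear] — {backplane, daughtercard, fan, heatsink, pcb, retainer}
7. connector@(2, 1) [+x clear] — {backplane, connector, daughtercard, fan, heatsink, pcb, retainer}
8. standoff@(2, 2) [+y clear] — {backplane, connector, daughtercard, fan, heatsink, pcb, retainer, standoff}
9. duct@(2, 3) [+y clear] — {backplane, connector, daughtercard, duct, fan, heatsink, pcb, retainer, standoff}

Valid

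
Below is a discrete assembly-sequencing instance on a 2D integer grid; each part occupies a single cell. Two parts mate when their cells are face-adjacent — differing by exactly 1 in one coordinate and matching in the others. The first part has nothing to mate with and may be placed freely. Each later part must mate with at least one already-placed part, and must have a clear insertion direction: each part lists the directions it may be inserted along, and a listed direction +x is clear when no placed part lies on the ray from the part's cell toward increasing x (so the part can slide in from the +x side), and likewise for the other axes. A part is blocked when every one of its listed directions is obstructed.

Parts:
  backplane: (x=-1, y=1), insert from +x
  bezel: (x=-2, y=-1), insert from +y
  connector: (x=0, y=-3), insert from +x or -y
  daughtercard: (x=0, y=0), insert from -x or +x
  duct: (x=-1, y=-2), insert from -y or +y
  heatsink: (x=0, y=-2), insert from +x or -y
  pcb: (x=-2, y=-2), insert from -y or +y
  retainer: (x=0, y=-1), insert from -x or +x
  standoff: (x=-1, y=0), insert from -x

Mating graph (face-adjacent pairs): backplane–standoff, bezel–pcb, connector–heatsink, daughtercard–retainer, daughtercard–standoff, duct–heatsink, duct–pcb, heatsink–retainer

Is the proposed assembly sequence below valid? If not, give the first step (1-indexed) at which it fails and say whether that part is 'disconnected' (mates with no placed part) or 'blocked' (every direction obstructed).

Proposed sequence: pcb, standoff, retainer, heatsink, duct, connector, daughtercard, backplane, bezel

1. pcb@(-2, -2) [-y clear] — {pcb}
2. standoff@(-1, 0) — no placed neighbour ⇒ disconnected

Invalid at step 2 (disconnected)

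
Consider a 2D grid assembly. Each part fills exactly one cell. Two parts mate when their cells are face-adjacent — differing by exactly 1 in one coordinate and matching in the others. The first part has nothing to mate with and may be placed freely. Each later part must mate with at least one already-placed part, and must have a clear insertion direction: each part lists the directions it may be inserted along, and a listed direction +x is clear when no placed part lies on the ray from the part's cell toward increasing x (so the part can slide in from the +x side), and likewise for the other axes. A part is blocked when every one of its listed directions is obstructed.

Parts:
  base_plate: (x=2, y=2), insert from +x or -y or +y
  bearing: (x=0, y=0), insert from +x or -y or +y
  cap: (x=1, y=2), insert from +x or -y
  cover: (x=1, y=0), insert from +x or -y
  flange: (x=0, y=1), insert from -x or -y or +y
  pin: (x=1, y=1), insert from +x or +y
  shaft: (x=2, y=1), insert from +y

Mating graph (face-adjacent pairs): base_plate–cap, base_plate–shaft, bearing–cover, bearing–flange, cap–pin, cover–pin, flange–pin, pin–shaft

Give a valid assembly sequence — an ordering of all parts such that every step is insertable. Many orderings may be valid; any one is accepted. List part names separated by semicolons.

1. shaft@(2, 1) [+y clear] — {shaft}
2. pin@(1, 1) [+y clear] — {pin, shaft}
3. flange@(0, 1) [-x clear] — {flange, pin, shaft}
4. bearing@(0, 0) [+x clear] — {bearing, flange, pin, shaft}
5. cover@(1, 0) [+x clear] — {bearing, cover, flange, pin, shaft}
6. cap@(1, 2) [+x clear] — {bearing, cap, cover, flange, pin, shaft}
7. base_plate@(2, 2) [+x clear] — {base_plate, bearing, cap, cover, flange, pin, shaft}

shaft; pin; flange; bearing; cover; cap; base_plate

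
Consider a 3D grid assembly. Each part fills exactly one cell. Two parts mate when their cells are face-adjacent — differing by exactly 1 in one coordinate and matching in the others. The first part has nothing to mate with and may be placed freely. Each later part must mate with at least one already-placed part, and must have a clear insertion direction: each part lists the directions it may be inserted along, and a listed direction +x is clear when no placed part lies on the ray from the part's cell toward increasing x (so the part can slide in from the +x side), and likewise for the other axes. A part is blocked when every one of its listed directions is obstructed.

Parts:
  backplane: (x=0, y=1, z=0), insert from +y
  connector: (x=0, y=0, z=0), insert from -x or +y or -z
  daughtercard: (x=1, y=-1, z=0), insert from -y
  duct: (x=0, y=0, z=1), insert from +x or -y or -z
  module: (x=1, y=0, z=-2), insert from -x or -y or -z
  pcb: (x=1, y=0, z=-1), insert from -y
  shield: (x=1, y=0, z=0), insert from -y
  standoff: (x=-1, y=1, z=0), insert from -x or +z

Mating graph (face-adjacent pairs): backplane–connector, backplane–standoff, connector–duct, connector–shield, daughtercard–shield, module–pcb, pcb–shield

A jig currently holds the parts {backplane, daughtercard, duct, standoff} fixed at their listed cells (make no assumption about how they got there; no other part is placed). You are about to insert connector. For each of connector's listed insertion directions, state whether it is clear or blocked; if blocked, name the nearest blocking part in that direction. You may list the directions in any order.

+y: blocked by backplane; -x: clear; -z: clear

-x: ray from connector(0, 0, 0) has no placed part ⇒ clear
+y: nearest on ray is backplane@(0, 1, 0) ⇒ blocked
-z: ray from connector(0, 0, 0) has no placed part ⇒ clear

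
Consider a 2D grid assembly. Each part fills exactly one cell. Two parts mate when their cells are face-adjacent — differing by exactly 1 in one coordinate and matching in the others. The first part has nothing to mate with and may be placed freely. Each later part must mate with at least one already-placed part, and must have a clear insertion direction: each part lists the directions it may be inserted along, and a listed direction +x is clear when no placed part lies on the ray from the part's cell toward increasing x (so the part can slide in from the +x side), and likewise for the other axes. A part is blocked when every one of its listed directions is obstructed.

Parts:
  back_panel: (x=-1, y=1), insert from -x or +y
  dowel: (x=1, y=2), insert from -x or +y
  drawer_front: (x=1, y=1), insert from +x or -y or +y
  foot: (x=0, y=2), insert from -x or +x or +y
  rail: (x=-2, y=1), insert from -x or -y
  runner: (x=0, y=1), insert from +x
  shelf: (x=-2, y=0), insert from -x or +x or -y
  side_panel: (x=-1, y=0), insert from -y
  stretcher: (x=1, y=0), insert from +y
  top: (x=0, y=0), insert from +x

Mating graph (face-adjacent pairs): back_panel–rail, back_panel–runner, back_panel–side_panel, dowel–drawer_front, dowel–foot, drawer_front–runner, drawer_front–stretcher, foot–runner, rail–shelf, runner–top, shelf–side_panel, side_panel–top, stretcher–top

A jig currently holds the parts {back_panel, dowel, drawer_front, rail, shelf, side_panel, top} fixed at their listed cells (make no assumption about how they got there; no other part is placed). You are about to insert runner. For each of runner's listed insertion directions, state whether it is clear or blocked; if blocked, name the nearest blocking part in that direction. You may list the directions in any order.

+x: nearest on ray is drawer_front@(1, 1) ⇒ blocked

+x: blocked by drawer_front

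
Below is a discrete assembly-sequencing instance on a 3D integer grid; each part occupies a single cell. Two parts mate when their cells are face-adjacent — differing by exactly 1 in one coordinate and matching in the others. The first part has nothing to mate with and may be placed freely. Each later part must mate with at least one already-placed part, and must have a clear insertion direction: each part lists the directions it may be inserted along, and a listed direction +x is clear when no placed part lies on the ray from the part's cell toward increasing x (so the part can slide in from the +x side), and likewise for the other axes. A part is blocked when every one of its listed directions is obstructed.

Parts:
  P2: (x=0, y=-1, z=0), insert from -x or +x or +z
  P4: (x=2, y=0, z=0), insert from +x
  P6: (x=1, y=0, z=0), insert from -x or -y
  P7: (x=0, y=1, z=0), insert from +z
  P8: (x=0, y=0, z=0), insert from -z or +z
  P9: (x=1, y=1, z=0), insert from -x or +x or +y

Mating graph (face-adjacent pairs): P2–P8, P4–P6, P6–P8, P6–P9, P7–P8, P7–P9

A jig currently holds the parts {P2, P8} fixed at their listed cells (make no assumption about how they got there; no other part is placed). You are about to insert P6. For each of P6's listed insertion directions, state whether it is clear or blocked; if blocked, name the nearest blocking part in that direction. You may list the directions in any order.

-x: nearest on ray is P8@(0, 0, 0) ⇒ blocked
-y: ray from P6(1, 0, 0) has no placed part ⇒ clear

-x: blocked by P8; -y: clear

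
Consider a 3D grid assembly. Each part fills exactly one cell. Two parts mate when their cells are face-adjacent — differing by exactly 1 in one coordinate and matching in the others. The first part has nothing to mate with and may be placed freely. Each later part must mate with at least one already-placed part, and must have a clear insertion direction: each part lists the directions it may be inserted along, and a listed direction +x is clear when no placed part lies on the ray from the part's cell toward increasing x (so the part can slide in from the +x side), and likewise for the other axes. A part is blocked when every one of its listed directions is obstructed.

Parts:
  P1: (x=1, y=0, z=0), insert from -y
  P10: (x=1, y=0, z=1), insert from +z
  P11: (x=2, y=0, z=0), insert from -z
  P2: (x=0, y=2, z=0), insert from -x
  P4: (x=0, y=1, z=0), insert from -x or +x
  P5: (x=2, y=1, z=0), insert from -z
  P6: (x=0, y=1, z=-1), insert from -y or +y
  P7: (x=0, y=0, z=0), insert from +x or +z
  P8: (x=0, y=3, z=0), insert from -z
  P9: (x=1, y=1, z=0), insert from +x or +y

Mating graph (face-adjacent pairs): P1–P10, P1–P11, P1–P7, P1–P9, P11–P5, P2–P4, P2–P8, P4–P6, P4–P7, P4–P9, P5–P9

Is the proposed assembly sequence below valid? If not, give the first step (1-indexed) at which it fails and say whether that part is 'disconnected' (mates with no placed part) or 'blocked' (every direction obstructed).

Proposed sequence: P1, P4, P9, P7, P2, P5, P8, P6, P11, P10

Invalid at step 2 (disconnected)

1. P1@(1, 0, 0) [-y clear] — {P1}
2. P4@(0, 1, 0) — no placed neighbour ⇒ disconnected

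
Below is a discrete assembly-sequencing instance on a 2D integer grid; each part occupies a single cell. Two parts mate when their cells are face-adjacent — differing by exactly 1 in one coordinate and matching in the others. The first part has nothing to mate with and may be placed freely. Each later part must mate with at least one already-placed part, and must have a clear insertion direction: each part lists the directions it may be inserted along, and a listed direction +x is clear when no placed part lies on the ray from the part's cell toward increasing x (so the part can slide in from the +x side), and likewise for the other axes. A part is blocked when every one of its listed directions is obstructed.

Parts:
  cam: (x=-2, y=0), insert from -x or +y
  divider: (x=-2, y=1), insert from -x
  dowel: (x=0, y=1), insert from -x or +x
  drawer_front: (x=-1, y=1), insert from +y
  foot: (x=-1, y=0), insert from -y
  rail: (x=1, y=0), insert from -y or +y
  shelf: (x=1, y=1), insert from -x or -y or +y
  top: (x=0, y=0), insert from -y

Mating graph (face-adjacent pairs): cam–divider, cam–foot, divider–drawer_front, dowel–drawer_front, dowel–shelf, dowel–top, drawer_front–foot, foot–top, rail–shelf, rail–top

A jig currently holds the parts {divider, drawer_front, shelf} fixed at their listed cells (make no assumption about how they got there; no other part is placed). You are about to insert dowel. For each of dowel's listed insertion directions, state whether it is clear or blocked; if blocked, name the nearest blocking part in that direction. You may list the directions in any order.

-x: nearest on ray is drawer_front@(-1, 1) ⇒ blocked
+x: nearest on ray is shelf@(1, 1) ⇒ blocked

+x: blocked by shelf; -x: blocked by drawer_front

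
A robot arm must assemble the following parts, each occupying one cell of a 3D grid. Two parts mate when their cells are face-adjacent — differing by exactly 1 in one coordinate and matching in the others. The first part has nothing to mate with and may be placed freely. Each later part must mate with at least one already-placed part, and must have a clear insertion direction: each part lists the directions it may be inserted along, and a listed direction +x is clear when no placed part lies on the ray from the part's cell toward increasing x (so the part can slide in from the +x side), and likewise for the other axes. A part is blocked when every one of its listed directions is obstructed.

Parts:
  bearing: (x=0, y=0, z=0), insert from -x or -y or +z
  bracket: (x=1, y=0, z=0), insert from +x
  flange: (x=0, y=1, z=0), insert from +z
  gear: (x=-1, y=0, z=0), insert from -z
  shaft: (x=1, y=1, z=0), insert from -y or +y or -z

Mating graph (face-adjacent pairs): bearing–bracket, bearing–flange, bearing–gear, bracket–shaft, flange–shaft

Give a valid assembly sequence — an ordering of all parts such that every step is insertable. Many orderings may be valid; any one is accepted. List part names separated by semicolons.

gear; bearing; flange; shaft; bracket

1. gear@(-1, 0, 0) [-z clear] — {gear}
2. bearing@(0, 0, 0) [-y clear] — {bearing, gear}
3. flange@(0, 1, 0) [+z clear] — {bearing, flange, gear}
4. shaft@(1, 1, 0) [-y clear] — {bearing, flange, gear, shaft}
5. bracket@(1, 0, 0) [+x clear] — {bearing, bracket, flange, gear, shaft}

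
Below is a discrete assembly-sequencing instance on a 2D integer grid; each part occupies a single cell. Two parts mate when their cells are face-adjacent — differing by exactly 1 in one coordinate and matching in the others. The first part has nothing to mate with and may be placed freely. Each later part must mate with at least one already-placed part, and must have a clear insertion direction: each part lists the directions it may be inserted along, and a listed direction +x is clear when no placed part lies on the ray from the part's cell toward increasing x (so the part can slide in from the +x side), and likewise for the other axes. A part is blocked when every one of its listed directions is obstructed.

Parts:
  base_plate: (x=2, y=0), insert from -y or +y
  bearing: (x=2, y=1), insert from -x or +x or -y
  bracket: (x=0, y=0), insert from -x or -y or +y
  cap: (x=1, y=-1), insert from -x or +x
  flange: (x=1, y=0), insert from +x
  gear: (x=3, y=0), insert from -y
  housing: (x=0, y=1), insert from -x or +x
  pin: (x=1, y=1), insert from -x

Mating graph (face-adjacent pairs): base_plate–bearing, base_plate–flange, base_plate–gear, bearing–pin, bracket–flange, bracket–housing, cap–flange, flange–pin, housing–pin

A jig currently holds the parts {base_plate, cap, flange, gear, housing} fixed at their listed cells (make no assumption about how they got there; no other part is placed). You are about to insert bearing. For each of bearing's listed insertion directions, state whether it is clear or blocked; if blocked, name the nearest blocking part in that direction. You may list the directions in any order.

+x: clear; -x: blocked by housing; -y: blocked by base_plate

-x: nearest on ray is housing@(0, 1) ⇒ blocked
+x: ray from bearing(2, 1) has no placed part ⇒ clear
-y: nearest on ray is base_plate@(2, 0) ⇒ blocked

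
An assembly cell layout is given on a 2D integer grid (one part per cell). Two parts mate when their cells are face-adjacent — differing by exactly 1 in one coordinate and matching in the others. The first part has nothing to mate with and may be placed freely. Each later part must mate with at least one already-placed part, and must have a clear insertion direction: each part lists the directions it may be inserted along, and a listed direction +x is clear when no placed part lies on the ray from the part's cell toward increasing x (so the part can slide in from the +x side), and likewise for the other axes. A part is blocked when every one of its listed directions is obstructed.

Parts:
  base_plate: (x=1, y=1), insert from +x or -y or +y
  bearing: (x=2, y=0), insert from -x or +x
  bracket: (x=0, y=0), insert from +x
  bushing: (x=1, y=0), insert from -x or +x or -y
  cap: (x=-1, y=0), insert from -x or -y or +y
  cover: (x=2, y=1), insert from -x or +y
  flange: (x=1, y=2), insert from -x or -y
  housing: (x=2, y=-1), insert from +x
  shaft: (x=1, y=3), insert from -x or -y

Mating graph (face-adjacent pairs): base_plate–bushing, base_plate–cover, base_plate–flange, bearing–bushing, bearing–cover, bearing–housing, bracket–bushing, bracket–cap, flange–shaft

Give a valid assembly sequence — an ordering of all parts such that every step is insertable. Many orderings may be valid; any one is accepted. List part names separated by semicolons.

1. cap@(-1, 0) [-x clear] — {cap}
2. bracket@(0, 0) [+x clear] — {bracket, cap}
3. bushing@(1, 0) [+x clear] — {bracket, bushing, cap}
4. bearing@(2, 0) [+x clear] — {bearing, bracket, bushing, cap}
5. base_plate@(1, 1) [+x clear] — {base_plate, bearing, bracket, bushing, cap}
6. flange@(1, 2) [-x clear] — {base_plate, bearing, bracket, bushing, cap, flange}
7. shaft@(1, 3) [-x clear] — {base_plate, bearing, bracket, bushing, cap, flange, shaft}
8. housing@(2, -1) [+x clear] — {base_plate, bearing, bracket, bushing, cap, flange, housing, shaft}
9. cover@(2, 1) [+y clear] — {base_plate, bearing, bracket, bushing, cap, cover, flange, housing, shaft}

cap; bracket; bushing; bearing; base_plate; flange; shaft; housing; cover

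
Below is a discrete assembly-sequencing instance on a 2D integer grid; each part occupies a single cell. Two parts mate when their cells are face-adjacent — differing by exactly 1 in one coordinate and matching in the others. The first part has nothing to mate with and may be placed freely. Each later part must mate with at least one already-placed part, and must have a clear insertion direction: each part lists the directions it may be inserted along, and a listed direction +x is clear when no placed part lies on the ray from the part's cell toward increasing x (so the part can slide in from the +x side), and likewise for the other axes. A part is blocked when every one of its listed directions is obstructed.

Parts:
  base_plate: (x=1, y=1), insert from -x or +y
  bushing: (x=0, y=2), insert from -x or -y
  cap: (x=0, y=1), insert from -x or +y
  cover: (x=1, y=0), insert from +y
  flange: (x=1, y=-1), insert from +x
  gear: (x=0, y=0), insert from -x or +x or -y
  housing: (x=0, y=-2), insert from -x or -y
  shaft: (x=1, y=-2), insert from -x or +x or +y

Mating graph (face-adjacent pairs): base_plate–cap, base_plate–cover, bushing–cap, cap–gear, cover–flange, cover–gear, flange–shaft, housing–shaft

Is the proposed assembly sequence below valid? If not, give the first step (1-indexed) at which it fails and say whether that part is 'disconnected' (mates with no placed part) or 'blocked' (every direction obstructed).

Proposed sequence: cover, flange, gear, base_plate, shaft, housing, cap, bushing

1. cover@(1, 0) [+y clear] — {cover}
2. flange@(1, -1) [+x clear] — {cover, flange}
3. gear@(0, 0) [-x clear] — {cover, flange, gear}
4. base_plate@(1, 1) [-x clear] — {base_plate, cover, flange, gear}
5. shaft@(1, -2) [-x clear] — {base_plate, cover, flange, gear, shaft}
6. housing@(0, -2) [-x clear] — {base_plate, cover, flange, gear, housing, shaft}
7. cap@(0, 1) [-x clear] — {base_plate, cap, cover, flange, gear, housing, shaft}
8. bushing@(0, 2) [-x clear] — {base_plate, bushing, cap, cover, flange, gear, housing, shaft}

Valid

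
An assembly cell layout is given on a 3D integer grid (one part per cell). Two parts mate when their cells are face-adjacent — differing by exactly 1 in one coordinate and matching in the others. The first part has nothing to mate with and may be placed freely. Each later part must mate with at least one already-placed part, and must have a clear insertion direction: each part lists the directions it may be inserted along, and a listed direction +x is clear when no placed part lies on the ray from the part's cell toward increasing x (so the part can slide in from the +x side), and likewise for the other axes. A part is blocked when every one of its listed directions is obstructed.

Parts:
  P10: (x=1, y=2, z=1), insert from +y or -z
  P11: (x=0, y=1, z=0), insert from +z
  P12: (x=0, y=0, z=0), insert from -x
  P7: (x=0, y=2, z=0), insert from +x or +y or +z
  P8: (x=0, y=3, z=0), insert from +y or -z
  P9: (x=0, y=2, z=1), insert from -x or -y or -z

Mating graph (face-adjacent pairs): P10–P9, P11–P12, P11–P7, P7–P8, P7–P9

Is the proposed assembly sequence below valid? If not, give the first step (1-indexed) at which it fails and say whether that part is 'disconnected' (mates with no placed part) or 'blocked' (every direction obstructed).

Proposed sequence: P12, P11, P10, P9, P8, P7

1. P12@(0, 0, 0) [-x clear] — {P12}
2. P11@(0, 1, 0) [+z clear] — {P11, P12}
3. P10@(1, 2, 1) — no placed neighbour ⇒ disconnected

Invalid at step 3 (disconnected)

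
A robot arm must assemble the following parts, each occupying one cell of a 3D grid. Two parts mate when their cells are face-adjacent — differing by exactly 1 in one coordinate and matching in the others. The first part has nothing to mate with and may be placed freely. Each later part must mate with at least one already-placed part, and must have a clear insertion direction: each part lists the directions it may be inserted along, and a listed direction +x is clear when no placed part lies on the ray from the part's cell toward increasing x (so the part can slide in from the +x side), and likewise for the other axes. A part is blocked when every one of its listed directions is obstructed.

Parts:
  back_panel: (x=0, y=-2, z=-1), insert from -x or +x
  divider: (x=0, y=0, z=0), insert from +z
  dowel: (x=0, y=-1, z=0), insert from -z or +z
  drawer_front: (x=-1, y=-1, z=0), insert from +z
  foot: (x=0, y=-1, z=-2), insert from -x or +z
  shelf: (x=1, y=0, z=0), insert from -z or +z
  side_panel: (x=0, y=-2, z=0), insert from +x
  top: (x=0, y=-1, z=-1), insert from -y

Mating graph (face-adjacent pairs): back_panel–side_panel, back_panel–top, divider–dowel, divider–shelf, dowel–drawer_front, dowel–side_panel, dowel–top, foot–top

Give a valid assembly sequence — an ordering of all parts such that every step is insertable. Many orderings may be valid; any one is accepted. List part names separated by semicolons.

foot; top; dowel; back_panel; drawer_front; side_panel; divider; shelf

1. foot@(0, -1, -2) [-x clear] — {foot}
2. top@(0, -1, -1) [-y clear] — {foot, top}
3. dowel@(0, -1, 0) [+z clear] — {dowel, foot, top}
4. back_panel@(0, -2, -1) [-x clear] — {back_panel, dowel, foot, top}
5. drawer_front@(-1, -1, 0) [+z clear] — {back_panel, dowel, drawer_front, foot, top}
6. side_panel@(0, -2, 0) [+x clear] — {back_panel, dowel, drawer_front, foot, side_panel, top}
7. divider@(0, 0, 0) [+z clear] — {back_panel, divider, dowel, drawer_front, foot, side_panel, top}
8. shelf@(1, 0, 0) [-z clear] — {back_panel, divider, dowel, drawer_front, foot, shelf, side_panel, top}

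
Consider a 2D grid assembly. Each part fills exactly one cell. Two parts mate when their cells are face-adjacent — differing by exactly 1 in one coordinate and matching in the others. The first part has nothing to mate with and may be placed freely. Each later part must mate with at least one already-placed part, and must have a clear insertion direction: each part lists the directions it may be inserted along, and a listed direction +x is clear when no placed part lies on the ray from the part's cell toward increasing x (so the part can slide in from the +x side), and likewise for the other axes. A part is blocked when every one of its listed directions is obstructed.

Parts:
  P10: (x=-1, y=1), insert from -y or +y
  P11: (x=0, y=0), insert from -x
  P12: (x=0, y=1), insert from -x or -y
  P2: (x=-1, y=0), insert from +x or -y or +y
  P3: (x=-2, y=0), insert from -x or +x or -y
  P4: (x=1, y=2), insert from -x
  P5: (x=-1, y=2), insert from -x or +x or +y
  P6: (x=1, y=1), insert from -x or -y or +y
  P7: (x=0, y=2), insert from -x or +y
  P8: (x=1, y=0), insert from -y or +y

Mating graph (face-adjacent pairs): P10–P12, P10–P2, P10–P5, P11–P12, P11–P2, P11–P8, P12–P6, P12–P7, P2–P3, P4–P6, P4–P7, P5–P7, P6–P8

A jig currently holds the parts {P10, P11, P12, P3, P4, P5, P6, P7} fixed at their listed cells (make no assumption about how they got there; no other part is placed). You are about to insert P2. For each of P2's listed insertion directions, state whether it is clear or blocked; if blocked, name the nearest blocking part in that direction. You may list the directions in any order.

+x: blocked by P11; +y: blocked by P10; -y: clear

+x: nearest on ray is P11@(0, 0) ⇒ blocked
-y: ray from P2(-1, 0) has no placed part ⇒ clear
+y: nearest on ray is P10@(-1, 1) ⇒ blocked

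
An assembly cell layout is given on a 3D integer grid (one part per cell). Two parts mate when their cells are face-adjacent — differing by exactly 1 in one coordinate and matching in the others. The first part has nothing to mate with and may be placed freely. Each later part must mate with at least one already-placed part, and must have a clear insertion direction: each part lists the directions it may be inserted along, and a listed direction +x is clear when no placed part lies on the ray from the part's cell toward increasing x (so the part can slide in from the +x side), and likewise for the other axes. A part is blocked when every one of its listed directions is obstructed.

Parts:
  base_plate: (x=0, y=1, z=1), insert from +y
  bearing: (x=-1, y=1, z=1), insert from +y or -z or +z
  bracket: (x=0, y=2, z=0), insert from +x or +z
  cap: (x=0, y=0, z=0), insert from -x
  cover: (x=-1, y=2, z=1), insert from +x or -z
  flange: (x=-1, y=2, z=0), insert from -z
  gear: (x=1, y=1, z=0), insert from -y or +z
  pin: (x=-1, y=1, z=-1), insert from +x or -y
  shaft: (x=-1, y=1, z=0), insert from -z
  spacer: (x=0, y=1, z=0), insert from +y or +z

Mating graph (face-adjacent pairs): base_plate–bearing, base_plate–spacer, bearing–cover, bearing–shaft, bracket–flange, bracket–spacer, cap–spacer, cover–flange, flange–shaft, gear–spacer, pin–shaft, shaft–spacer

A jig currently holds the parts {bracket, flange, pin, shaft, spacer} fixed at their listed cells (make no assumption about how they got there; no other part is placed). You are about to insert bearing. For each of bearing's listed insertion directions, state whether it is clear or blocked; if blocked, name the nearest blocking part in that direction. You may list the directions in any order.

+y: ray from bearing(-1, 1, 1) has no placed part ⇒ clear
-z: nearest on ray is shaft@(-1, 1, 0) ⇒ blocked
+z: ray from bearing(-1, 1, 1) has no placed part ⇒ clear

+y: clear; +z: clear; -z: blocked by shaft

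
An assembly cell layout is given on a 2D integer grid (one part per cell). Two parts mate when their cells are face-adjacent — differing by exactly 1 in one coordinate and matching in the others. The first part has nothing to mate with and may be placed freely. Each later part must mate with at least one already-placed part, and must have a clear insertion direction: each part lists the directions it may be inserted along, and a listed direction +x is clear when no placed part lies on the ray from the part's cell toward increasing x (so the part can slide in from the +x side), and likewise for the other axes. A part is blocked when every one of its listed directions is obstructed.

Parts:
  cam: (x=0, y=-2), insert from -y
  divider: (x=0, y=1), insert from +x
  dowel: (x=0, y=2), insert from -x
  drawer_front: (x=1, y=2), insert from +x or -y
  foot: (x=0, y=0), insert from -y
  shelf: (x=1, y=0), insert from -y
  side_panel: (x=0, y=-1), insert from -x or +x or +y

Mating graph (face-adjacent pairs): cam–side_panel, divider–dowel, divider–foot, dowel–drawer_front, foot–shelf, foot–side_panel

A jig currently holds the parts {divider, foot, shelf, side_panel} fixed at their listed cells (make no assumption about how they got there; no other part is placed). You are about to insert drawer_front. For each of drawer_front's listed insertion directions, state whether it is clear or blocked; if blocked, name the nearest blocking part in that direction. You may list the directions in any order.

+x: clear; -y: blocked by shelf

+x: ray from drawer_front(1, 2) has no placed part ⇒ clear
-y: nearest on ray is shelf@(1, 0) ⇒ blocked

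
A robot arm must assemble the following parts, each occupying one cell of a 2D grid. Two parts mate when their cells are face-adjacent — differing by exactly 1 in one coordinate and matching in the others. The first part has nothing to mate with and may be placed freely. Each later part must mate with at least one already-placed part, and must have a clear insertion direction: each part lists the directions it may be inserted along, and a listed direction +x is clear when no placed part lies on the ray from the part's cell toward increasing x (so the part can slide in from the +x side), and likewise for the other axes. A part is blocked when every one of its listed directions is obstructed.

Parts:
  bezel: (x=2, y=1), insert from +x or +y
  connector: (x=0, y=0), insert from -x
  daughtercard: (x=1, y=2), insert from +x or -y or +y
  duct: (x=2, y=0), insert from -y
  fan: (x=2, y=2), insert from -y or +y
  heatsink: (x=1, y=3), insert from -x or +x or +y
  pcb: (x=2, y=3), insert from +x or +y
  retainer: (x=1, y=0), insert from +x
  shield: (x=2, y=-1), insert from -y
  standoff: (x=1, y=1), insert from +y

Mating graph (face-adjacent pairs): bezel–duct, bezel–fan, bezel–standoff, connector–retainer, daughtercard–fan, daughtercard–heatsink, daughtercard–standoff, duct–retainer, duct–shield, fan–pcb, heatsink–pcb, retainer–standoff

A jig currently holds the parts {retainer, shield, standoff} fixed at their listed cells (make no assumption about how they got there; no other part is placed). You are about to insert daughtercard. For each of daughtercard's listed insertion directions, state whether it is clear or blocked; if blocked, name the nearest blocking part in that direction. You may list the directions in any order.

+x: clear; +y: clear; -y: blocked by standoff

+x: ray from daughtercard(1, 2) has no placed part ⇒ clear
-y: nearest on ray is standoff@(1, 1) ⇒ blocked
+y: ray from daughtercard(1, 2) has no placed part ⇒ clear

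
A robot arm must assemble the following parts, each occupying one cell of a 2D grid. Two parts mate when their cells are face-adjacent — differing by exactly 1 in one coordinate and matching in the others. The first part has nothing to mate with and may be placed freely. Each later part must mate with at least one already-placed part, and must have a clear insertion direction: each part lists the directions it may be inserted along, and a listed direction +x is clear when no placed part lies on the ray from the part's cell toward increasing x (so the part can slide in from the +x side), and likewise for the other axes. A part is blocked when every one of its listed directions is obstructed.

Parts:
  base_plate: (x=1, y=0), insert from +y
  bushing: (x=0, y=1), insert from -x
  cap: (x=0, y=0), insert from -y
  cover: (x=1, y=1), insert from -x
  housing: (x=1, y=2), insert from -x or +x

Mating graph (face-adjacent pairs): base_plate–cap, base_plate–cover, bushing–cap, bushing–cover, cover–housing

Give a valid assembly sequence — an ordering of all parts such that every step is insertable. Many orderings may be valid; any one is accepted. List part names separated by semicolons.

cap; base_plate; cover; bushing; housing

1. cap@(0, 0) [-y clear] — {cap}
2. base_plate@(1, 0) [+y clear] — {base_plate, cap}
3. cover@(1, 1) [-x clear] — {base_plate, cap, cover}
4. bushing@(0, 1) [-x clear] — {base_plate, bushing, cap, cover}
5. housing@(1, 2) [-x clear] — {base_plate, bushing, cap, cover, housing}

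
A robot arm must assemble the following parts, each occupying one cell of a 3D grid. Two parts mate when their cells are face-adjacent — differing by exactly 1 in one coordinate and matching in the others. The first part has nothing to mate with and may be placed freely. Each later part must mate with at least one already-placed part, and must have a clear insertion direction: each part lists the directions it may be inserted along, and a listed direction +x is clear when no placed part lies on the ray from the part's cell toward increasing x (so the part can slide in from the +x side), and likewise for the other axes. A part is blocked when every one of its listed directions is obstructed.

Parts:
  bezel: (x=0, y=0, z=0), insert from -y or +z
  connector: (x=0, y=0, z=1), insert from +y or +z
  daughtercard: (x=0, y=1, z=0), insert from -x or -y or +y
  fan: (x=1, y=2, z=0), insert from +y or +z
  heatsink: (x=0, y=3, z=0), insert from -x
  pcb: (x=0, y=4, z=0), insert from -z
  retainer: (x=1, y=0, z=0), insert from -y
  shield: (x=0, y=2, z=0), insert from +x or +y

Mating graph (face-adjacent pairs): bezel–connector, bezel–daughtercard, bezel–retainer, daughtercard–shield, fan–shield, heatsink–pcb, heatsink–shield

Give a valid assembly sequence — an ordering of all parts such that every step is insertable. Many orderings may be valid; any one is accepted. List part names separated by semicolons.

1. connector@(0, 0, 1) [+y clear] — {connector}
2. bezel@(0, 0, 0) [-y clear] — {bezel, connector}
3. retainer@(1, 0, 0) [-y clear] — {bezel, connector, retainer}
4. daughtercard@(0, 1, 0) [-x clear] — {bezel, connector, daughtercard, retainer}
5. shield@(0, 2, 0) [+x clear] — {bezel, connector, daughtercard, retainer, shield}
6. fan@(1, 2, 0) [+y clear] — {bezel, connector, daughtercard, fan, retainer, shield}
7. heatsink@(0, 3, 0) [-x clear] — {bezel, connector, daughtercard, fan, heatsink, retainer, shield}
8. pcb@(0, 4, 0) [-z clear] — {bezel, connector, daughtercard, fan, heatsink, pcb, retainer, shield}

connector; bezel; retainer; daughtercard; shield; fan; heatsink; pcb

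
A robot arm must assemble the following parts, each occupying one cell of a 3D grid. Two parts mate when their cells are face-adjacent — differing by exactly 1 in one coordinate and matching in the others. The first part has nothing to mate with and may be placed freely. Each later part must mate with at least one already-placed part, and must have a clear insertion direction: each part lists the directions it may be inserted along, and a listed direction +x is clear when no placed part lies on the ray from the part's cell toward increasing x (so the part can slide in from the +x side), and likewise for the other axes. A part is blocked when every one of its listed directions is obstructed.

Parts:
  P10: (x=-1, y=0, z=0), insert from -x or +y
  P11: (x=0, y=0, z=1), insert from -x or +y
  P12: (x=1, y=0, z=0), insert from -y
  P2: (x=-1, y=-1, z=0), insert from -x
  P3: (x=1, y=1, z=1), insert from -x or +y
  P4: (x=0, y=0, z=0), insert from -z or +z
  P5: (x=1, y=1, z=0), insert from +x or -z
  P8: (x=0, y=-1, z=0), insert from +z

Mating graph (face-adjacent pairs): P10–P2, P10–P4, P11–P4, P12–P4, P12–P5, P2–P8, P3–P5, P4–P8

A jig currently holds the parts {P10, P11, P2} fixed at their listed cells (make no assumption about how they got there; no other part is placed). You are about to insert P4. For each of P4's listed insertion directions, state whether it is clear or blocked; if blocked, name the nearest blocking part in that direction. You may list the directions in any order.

-z: ray from P4(0, 0, 0) has no placed part ⇒ clear
+z: nearest on ray is P11@(0, 0, 1) ⇒ blocked

+z: blocked by P11; -z: clear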